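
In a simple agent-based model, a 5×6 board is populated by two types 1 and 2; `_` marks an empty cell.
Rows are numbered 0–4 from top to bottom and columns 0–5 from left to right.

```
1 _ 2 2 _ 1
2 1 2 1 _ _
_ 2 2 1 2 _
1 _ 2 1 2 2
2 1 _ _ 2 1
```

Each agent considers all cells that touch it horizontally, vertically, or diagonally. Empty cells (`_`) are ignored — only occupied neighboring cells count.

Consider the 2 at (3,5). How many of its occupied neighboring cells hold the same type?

Occupied neighbors of (3,5): (2,4)=2, (3,4)=2, (4,4)=2, (4,5)=1.
Same type (2): 3 of 4.

3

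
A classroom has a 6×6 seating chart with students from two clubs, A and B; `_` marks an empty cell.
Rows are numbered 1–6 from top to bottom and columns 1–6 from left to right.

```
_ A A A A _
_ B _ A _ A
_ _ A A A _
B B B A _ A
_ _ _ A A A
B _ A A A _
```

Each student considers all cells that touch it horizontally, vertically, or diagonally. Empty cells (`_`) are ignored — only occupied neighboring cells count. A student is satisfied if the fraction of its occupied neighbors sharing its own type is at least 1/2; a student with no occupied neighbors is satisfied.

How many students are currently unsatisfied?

2

Row 1: (1,2)A 1/2 satisfied · (1,3)A 3/4 satisfied · (1,4)A 3/3 satisfied · (1,5)A 3/3 satisfied
Row 2: (2,2)B 0/3 not · (2,4)A 6/6 satisfied · (2,6)A 2/2 satisfied
Row 3: (3,3)A 3/6 satisfied · (3,4)A 4/5 satisfied · (3,5)A 5/5 satisfied
Row 4: (4,1)B 1/1 satisfied · (4,2)B 2/3 satisfied · (4,3)B 1/5 not · (4,4)A 5/6 satisfied · (4,6)A 3/3 satisfied
Row 5: (5,4)A 5/6 satisfied · (5,5)A 6/6 satisfied · (5,6)A 3/3 satisfied
Row 6: (6,1)B 0/0 satisfied · (6,3)A 2/2 satisfied · (6,4)A 4/4 satisfied · (6,5)A 4/4 satisfied
Unsatisfied: (2,2), (4,3) — 2 in total.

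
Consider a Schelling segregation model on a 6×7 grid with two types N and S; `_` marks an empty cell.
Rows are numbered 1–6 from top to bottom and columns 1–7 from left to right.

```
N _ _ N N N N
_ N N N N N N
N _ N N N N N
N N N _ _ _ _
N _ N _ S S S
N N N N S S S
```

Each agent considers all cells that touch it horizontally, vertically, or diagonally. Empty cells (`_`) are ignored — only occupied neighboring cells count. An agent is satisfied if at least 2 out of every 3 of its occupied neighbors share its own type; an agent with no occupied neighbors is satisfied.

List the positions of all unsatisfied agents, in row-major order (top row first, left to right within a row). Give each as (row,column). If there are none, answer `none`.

(1,1)N 1/1 satisfied
(1,4)N 4/4 satisfied
(1,5)N 5/5 satisfied
(1,6)N 5/5 satisfied
(1,7)N 3/3 satisfied
(2,2)N 4/4 satisfied
(2,3)N 5/5 satisfied
(2,4)N 7/7 satisfied
(2,5)N 8/8 satisfied
(2,6)N 8/8 satisfied
(2,7)N 5/5 satisfied
(3,1)N 3/3 satisfied
(3,3)N 6/6 satisfied
(3,4)N 6/6 satisfied
(3,5)N 5/5 satisfied
(3,6)N 5/5 satisfied
(3,7)N 3/3 satisfied
(4,1)N 3/3 satisfied
(4,2)N 6/6 satisfied
(4,3)N 4/4 satisfied
(5,1)N 4/4 satisfied
(5,3)N 5/5 satisfied
(5,5)S 3/4 satisfied
(5,6)S 5/5 satisfied
(5,7)S 3/3 satisfied
(6,1)N 2/2 satisfied
(6,2)N 4/4 satisfied
(6,3)N 3/3 satisfied
(6,4)N 2/4 not
(6,5)S 3/4 satisfied
(6,6)S 5/5 satisfied
(6,7)S 3/3 satisfied

(6,4)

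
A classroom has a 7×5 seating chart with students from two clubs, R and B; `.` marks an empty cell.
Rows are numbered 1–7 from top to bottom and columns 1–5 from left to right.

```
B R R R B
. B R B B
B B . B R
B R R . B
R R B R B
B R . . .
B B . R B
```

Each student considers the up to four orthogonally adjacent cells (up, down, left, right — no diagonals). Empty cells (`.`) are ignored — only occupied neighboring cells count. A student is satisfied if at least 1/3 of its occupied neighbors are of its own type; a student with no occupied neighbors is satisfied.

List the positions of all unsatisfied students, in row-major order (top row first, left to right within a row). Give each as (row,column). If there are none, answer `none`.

Row 1: (1,1)B 0/1 ✗ · (1,2)R 1/3 ✓ · (1,3)R 3/3 ✓ · (1,4)R 1/3 ✓ · (1,5)B 1/2 ✓
Row 2: (2,2)B 1/3 ✓ · (2,3)R 1/3 ✓ · (2,4)B 2/4 ✓ · (2,5)B 2/3 ✓
Row 3: (3,1)B 2/2 ✓ · (3,2)B 2/3 ✓ · (3,4)B 1/2 ✓ · (3,5)R 0/3 ✗
Row 4: (4,1)B 1/3 ✓ · (4,2)R 2/4 ✓ · (4,3)R 1/2 ✓ · (4,5)B 1/2 ✓
Row 5: (5,1)R 1/3 ✓ · (5,2)R 3/4 ✓ · (5,3)B 0/3 ✗ · (5,4)R 0/2 ✗ · (5,5)B 1/2 ✓
Row 6: (6,1)B 1/3 ✓ · (6,2)R 1/3 ✓
Row 7: (7,1)B 2/2 ✓ · (7,2)B 1/2 ✓ · (7,4)R 0/1 ✗ · (7,5)B 0/1 ✗

(1,1), (3,5), (5,3), (5,4), (7,4), (7,5)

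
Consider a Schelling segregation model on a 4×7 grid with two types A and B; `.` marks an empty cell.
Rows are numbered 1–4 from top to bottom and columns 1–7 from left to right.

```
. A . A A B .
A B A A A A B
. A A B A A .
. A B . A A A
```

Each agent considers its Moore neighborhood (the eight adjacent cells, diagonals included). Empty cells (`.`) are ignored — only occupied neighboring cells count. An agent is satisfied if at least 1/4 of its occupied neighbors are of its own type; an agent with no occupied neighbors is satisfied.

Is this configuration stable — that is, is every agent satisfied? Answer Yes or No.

(1,2)A 2/3 satisfied
(1,4)A 4/4 satisfied
(1,5)A 4/5 satisfied
(1,6)B 1/4 satisfied
(2,1)A 2/3 satisfied
(2,2)B 0/5 not
(2,3)A 5/7 satisfied
(2,4)A 6/7 satisfied
(2,5)A 6/8 satisfied
(2,6)A 4/6 satisfied
(2,7)B 1/3 satisfied
(3,2)A 4/6 satisfied
(3,3)A 4/7 satisfied
(3,4)B 1/7 not
(3,5)A 6/7 satisfied
(3,6)A 6/7 satisfied
(4,2)A 2/3 satisfied
(4,3)B 1/4 satisfied
(4,5)A 3/4 satisfied
(4,6)A 4/4 satisfied
(4,7)A 2/2 satisfied
For instance (2,2) has only 0/5 same-type neighbors, below 1/4.

No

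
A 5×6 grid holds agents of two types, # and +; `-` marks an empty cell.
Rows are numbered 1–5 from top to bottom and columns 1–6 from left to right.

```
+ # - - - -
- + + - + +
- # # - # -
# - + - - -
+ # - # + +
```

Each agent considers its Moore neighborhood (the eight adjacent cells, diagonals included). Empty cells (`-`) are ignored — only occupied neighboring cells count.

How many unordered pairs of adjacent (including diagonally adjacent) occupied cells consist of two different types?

16

Scan each occupied cell's neighbors to the right and below (and the two forward diagonals) so each pair is counted once.
Row 1: +(1,1)–#(1,2)≠ +(1,1)–+(2,2)= #(1,2)–+(2,2)≠ #(1,2)–+(2,3)≠  → 3/4 unlike.
Row 2: +(2,2)–+(2,3)= +(2,2)–#(3,2)≠ +(2,2)–#(3,3)≠ +(2,3)–#(3,3)≠ +(2,3)–#(3,2)≠ +(2,5)–+(2,6)= +(2,5)–#(3,5)≠ +(2,6)–#(3,5)≠  → 6/8 unlike.
Row 3: #(3,2)–#(3,3)= #(3,2)–+(4,3)≠ #(3,2)–#(4,1)= #(3,3)–+(4,3)≠  → 2/4 unlike.
Row 4: #(4,1)–+(5,1)≠ #(4,1)–#(5,2)= +(4,3)–#(5,4)≠ +(4,3)–#(5,2)≠  → 3/4 unlike.
Row 5: +(5,1)–#(5,2)≠ #(5,4)–+(5,5)≠ +(5,5)–+(5,6)=  → 2/3 unlike.
Total adjacent occupied pairs: 23; unlike-type pairs: 16.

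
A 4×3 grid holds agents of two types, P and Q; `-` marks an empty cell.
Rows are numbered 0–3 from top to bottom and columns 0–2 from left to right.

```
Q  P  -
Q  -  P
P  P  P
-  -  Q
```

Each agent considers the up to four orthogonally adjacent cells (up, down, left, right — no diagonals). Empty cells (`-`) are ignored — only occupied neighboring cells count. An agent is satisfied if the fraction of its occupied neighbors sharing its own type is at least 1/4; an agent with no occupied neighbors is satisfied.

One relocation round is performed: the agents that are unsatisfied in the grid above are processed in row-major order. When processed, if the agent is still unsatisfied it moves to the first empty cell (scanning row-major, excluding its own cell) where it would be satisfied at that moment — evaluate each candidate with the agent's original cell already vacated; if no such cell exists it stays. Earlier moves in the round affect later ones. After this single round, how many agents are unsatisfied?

0

Initially unsatisfied (in order): (0,1), (3,2).
  (0,1) → (0,2).
  (3,2) → (0,1).
Resulting grid:
Q Q P
Q - P
P P P
- - -
All satisfied now.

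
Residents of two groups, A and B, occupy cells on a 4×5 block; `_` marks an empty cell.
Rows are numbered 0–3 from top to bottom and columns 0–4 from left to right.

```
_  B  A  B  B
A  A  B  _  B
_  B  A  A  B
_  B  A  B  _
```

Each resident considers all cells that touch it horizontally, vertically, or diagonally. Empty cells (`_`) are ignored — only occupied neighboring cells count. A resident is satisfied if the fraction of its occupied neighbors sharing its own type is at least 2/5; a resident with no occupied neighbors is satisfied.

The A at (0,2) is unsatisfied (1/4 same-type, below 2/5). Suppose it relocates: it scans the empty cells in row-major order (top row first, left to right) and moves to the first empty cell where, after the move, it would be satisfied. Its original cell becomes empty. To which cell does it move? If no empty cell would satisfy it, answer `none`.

Vacating (0,2). Empty cells in order:
  (0,0): 2/3 same-type → satisfied — stop here.

(0,0)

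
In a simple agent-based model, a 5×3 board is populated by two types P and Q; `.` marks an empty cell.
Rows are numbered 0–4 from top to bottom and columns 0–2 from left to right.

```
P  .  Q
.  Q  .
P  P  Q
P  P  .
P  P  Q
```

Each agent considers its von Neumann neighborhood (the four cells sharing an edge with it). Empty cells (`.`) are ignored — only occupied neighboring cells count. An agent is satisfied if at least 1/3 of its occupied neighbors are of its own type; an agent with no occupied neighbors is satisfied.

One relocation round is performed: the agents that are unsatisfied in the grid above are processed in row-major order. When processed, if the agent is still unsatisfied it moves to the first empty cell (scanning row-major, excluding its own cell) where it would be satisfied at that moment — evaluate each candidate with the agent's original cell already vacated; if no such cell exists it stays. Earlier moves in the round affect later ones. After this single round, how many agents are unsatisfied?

1

Initially unsatisfied (in order): (1,1), (2,2), (4,2).
  (1,1) → (0,1).
  (2,2) → (1,1).
  (4,2) → (1,0).
Resulting grid:
P Q Q
Q Q .
P P .
P P .
P P .
Unsatisfied now: (0,0).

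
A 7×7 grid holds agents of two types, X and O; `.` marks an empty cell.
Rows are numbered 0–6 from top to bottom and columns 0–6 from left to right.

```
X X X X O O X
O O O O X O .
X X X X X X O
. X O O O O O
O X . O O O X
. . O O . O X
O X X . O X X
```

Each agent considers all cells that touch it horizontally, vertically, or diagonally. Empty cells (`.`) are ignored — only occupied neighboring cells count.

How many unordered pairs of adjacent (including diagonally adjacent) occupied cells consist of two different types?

Scan each occupied cell's neighbors to the right and below (and the two forward diagonals) so each pair is counted once.
From row 0: 15 unlike of 23 pairs (running 15/23).
From row 1: 15 unlike of 22 pairs (running 30/45).
From row 2: 13 unlike of 23 pairs (running 43/68).
From row 3: 5 unlike of 19 pairs (running 48/87).
From row 4: 5 unlike of 13 pairs (running 53/100).
From row 5: 6 unlike of 11 pairs (running 59/111).
From row 6: 2 unlike of 4 pairs (running 61/115).
Total adjacent occupied pairs: 115; unlike-type pairs: 61.

61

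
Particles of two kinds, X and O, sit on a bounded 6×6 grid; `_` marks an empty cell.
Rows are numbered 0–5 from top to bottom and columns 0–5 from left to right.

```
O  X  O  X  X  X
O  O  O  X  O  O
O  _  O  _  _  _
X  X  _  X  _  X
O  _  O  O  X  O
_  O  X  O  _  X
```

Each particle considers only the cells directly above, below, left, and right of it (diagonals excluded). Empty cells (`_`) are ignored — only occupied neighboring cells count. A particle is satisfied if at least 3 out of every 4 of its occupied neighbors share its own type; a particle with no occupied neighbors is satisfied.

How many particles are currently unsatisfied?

Row 0: (0,0)O 1/2 unhappy · (0,1)X 0/3 unhappy · (0,2)O 1/3 unhappy · (0,3)X 2/3 unhappy · (0,4)X 2/3 unhappy · (0,5)X 1/2 unhappy
Row 1: (1,0)O 3/3 ok · (1,1)O 2/3 unhappy · (1,2)O 3/4 ok · (1,3)X 1/3 unhappy · (1,4)O 1/3 unhappy · (1,5)O 1/2 unhappy
Row 2: (2,0)O 1/2 unhappy · (2,2)O 1/1 ok
Row 3: (3,0)X 1/3 unhappy · (3,1)X 1/1 ok · (3,3)X 0/1 unhappy · (3,5)X 0/1 unhappy
Row 4: (4,0)O 0/1 unhappy · (4,2)O 1/2 unhappy · (4,3)O 2/4 unhappy · (4,4)X 0/2 unhappy · (4,5)O 0/3 unhappy
Row 5: (5,1)O 0/1 unhappy · (5,2)X 0/3 unhappy · (5,3)O 1/2 unhappy · (5,5)X 0/1 unhappy
Unsatisfied: (0,0), (0,1), (0,2), (0,3), (0,4), (0,5), (1,1), (1,3), (1,4), (1,5), (2,0), (3,0), (3,3), (3,5), (4,0), (4,2), (4,3), (4,4), (4,5), (5,1), (5,2), (5,3), (5,5) — 23 in total.

23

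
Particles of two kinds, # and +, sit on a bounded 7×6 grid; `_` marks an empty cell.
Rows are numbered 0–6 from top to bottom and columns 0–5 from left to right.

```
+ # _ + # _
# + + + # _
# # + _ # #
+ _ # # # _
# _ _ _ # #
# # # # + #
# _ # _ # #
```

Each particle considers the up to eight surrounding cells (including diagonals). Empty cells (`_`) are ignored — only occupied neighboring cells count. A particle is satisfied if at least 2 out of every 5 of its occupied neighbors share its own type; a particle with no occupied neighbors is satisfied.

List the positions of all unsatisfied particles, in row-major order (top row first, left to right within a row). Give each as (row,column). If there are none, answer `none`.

(0,0), (0,1), (0,4), (3,0), (5,4)

Row 0: (0,0)+ 1/3 unhappy · (0,1)# 1/4 unhappy · (0,3)+ 2/4 ok · (0,4)# 1/3 unhappy
Row 1: (1,0)# 3/5 ok · (1,1)+ 3/7 ok · (1,2)+ 4/6 ok · (1,3)+ 3/6 ok · (1,4)# 3/5 ok
Row 2: (2,0)# 2/4 ok · (2,1)# 3/7 ok · (2,2)+ 3/6 ok · (2,4)# 4/5 ok · (2,5)# 3/3 ok
Row 3: (3,0)+ 0/3 unhappy · (3,2)# 2/3 ok · (3,3)# 4/5 ok · (3,4)# 5/5 ok
Row 4: (4,0)# 2/3 ok · (4,4)# 5/6 ok · (4,5)# 3/4 ok
Row 5: (5,0)# 3/3 ok · (5,1)# 5/5 ok · (5,2)# 3/3 ok · (5,3)# 4/5 ok · (5,4)+ 0/6 unhappy · (5,5)# 4/5 ok
Row 6: (6,0)# 2/2 ok · (6,2)# 3/3 ok · (6,4)# 3/4 ok · (6,5)# 2/3 ok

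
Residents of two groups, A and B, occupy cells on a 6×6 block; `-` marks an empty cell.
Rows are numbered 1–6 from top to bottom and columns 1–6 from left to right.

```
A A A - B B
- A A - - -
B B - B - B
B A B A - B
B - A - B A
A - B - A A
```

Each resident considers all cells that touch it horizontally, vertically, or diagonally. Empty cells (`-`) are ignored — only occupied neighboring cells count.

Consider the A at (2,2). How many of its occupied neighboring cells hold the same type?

4

Occupied neighbors of (2,2): (1,1)=A, (1,2)=A, (1,3)=A, (2,3)=A, (3,1)=B, (3,2)=B.
Same type (A): 4 of 6.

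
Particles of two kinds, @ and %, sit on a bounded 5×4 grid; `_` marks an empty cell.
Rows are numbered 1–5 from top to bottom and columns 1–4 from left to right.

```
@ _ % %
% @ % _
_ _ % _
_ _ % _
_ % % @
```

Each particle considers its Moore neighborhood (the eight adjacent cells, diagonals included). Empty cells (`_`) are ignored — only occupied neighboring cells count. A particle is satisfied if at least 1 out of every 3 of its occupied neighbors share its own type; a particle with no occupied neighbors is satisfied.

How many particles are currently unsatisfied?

3

Row 1: (1,1)@ 1/2 ok · (1,3)% 2/3 ok · (1,4)% 2/2 ok
Row 2: (2,1)% 0/2 unhappy · (2,2)@ 1/5 unhappy · (2,3)% 3/4 ok
Row 3: (3,3)% 2/3 ok
Row 4: (4,3)% 3/4 ok
Row 5: (5,2)% 2/2 ok · (5,3)% 2/3 ok · (5,4)@ 0/2 unhappy
Unsatisfied: (2,1), (2,2), (5,4) — 3 in total.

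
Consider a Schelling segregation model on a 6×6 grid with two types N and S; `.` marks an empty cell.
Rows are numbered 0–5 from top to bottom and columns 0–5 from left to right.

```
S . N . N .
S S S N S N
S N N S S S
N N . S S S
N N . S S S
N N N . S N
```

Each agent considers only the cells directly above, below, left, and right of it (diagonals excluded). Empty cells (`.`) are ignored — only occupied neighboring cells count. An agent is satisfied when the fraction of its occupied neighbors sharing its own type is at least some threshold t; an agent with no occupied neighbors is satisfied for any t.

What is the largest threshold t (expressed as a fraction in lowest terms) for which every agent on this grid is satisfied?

0/1

Row 0: (0,0)S 1/1 · (0,2)N 0/1 · (0,4)N 0/1
Row 1: (1,0)S 3/3 · (1,1)S 2/3 · (1,2)S 1/4 · (1,3)N 0/3 · (1,4)S 1/4 · (1,5)N 0/2
Row 2: (2,0)S 1/3 · (2,1)N 2/4 · (2,2)N 1/3 · (2,3)S 2/4 · (2,4)S 4/4 · (2,5)S 2/3
Row 3: (3,0)N 2/3 · (3,1)N 3/3 · (3,3)S 3/3 · (3,4)S 4/4 · (3,5)S 3/3
Row 4: (4,0)N 3/3 · (4,1)N 3/3 · (4,3)S 2/2 · (4,4)S 4/4 · (4,5)S 2/3
Row 5: (5,0)N 2/2 · (5,1)N 3/3 · (5,2)N 1/1 · (5,4)S 1/2 · (5,5)N 0/2
The smallest same-type fraction is 0/1 at (0,2), which reduces to 0/1. Any threshold above that leaves this agent unsatisfied.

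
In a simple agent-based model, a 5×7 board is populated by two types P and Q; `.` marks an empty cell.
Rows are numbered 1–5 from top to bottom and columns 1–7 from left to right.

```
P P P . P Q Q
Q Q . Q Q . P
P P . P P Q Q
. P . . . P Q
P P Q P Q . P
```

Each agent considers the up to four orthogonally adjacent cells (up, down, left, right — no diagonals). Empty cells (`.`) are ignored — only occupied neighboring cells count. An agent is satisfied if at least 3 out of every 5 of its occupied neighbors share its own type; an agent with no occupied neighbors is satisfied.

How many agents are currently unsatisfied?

19

(1,1)P 1/2 not
(1,2)P 2/3 satisfied
(1,3)P 1/1 satisfied
(1,5)P 0/2 not
(1,6)Q 1/2 not
(1,7)Q 1/2 not
(2,1)Q 1/3 not
(2,2)Q 1/3 not
(2,4)Q 1/2 not
(2,5)Q 1/3 not
(2,7)P 0/2 not
(3,1)P 1/2 not
(3,2)P 2/3 satisfied
(3,4)P 1/2 not
(3,5)P 1/3 not
(3,6)Q 1/3 not
(3,7)Q 2/3 satisfied
(4,2)P 2/2 satisfied
(4,6)P 0/2 not
(4,7)Q 1/3 not
(5,1)P 1/1 satisfied
(5,2)P 2/3 satisfied
(5,3)Q 0/2 not
(5,4)P 0/2 not
(5,5)Q 0/1 not
(5,7)P 0/1 not
Unsatisfied: (1,1), (1,5), (1,6), (1,7), (2,1), (2,2), (2,4), (2,5), (2,7), (3,1), (3,4), (3,5), (3,6), (4,6), (4,7), (5,3), (5,4), (5,5), (5,7) — 19 in total.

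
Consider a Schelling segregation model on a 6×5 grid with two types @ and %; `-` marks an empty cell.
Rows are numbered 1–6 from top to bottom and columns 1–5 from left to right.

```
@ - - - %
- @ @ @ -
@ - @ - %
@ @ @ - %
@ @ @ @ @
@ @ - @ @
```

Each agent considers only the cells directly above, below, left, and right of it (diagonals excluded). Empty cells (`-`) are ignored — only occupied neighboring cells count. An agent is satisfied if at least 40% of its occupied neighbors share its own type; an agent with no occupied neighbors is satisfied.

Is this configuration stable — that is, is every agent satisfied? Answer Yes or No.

Yes

(1,1)@ 0/0 ✓
(1,5)% 0/0 ✓
(2,2)@ 1/1 ✓
(2,3)@ 3/3 ✓
(2,4)@ 1/1 ✓
(3,1)@ 1/1 ✓
(3,3)@ 2/2 ✓
(3,5)% 1/1 ✓
(4,1)@ 3/3 ✓
(4,2)@ 3/3 ✓
(4,3)@ 3/3 ✓
(4,5)% 1/2 ✓
(5,1)@ 3/3 ✓
(5,2)@ 4/4 ✓
(5,3)@ 3/3 ✓
(5,4)@ 3/3 ✓
(5,5)@ 2/3 ✓
(6,1)@ 2/2 ✓
(6,2)@ 2/2 ✓
(6,4)@ 2/2 ✓
(6,5)@ 2/2 ✓
All meet the threshold, so the configuration is stable.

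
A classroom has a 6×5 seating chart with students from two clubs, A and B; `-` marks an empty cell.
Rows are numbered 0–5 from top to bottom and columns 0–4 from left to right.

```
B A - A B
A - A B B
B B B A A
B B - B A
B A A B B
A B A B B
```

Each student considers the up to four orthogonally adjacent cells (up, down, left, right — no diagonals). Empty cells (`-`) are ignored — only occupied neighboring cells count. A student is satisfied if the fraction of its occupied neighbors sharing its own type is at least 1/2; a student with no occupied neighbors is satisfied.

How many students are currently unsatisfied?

15

Row 0: (0,0)B 0/2 unhappy · (0,1)A 0/1 unhappy · (0,3)A 0/2 unhappy · (0,4)B 1/2 ok
Row 1: (1,0)A 0/2 unhappy · (1,2)A 0/2 unhappy · (1,3)B 1/4 unhappy · (1,4)B 2/3 ok
Row 2: (2,0)B 2/3 ok · (2,1)B 3/3 ok · (2,2)B 1/3 unhappy · (2,3)A 1/4 unhappy · (2,4)A 2/3 ok
Row 3: (3,0)B 3/3 ok · (3,1)B 2/3 ok · (3,3)B 1/3 unhappy · (3,4)A 1/3 unhappy
Row 4: (4,0)B 1/3 unhappy · (4,1)A 1/4 unhappy · (4,2)A 2/3 ok · (4,3)B 3/4 ok · (4,4)B 2/3 ok
Row 5: (5,0)A 0/2 unhappy · (5,1)B 0/3 unhappy · (5,2)A 1/3 unhappy · (5,3)B 2/3 ok · (5,4)B 2/2 ok
Unsatisfied: (0,0), (0,1), (0,3), (1,0), (1,2), (1,3), (2,2), (2,3), (3,3), (3,4), (4,0), (4,1), (5,0), (5,1), (5,2) — 15 in total.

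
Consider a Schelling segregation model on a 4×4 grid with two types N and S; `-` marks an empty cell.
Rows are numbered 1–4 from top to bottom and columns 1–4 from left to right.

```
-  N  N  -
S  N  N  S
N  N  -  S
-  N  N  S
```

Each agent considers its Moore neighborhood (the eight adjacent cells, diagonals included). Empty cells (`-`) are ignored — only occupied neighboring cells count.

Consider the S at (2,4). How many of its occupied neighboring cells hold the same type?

Occupied neighbors of (2,4): (1,3)=N, (2,3)=N, (3,4)=S.
Same type (S): 1 of 3.

1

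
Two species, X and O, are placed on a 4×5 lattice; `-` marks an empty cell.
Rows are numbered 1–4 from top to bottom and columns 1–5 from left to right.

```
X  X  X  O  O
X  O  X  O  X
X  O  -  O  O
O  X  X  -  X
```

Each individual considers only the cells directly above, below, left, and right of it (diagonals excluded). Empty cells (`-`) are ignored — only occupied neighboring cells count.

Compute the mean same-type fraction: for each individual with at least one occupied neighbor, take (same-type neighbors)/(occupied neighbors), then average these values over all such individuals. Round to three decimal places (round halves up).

0.477

Row 1: (1,1)X 2/2 · (1,2)X 2/3 · (1,3)X 2/3 · (1,4)O 2/3 · (1,5)O 1/2
Row 2: (2,1)X 2/3 · (2,2)O 1/4 · (2,3)X 1/3 · (2,4)O 2/4 · (2,5)X 0/3
Row 3: (3,1)X 1/3 · (3,2)O 1/3 · (3,4)O 2/2 · (3,5)O 1/3
Row 4: (4,1)O 0/2 · (4,2)X 1/3 · (4,3)X 1/1 · (4,5)X 0/1
Sum over 18 individuals: 2/2 + 2/3 + 2/3 + 2/3 + 1/2 + 2/3 + 1/4 + 1/3 + 2/4 + 0/3 + 1/3 + 1/3 + 2/2 + 1/3 + 0/2 + 1/3 + 1/1 + 0/1 = 103/12; mean = 103/12 ÷ 18 = 103/216 = 0.476851… → 0.477.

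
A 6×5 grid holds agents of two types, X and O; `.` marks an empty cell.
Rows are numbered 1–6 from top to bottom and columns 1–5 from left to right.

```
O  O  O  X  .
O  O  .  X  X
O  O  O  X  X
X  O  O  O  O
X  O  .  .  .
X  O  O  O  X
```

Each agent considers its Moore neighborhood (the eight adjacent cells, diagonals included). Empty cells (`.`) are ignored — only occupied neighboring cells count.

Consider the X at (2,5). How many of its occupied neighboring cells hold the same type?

Occupied neighbors of (2,5): (1,4)=X, (2,4)=X, (3,4)=X, (3,5)=X.
Same type (X): 4 of 4.

4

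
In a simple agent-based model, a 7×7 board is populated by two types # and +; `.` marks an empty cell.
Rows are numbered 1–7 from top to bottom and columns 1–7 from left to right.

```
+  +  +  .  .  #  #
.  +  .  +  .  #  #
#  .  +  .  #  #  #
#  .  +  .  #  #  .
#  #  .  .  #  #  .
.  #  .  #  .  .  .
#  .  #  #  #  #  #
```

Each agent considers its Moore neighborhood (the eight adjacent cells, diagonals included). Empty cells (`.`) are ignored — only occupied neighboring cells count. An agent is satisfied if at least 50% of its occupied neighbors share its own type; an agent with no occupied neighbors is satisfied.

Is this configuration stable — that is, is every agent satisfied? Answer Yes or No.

Yes

(1,1)+ 2/2 ok
(1,2)+ 3/3 ok
(1,3)+ 3/3 ok
(1,6)# 3/3 ok
(1,7)# 3/3 ok
(2,2)+ 4/5 ok
(2,4)+ 2/3 ok
(2,6)# 6/6 ok
(2,7)# 5/5 ok
(3,1)# 1/2 ok
(3,3)+ 3/3 ok
(3,5)# 4/5 ok
(3,6)# 6/6 ok
(3,7)# 4/4 ok
(4,1)# 3/3 ok
(4,3)+ 1/2 ok
(4,5)# 5/5 ok
(4,6)# 6/6 ok
(5,1)# 3/3 ok
(5,2)# 3/4 ok
(5,5)# 4/4 ok
(5,6)# 3/3 ok
(6,2)# 4/4 ok
(6,4)# 4/4 ok
(7,1)# 1/1 ok
(7,3)# 3/3 ok
(7,4)# 3/3 ok
(7,5)# 3/3 ok
(7,6)# 2/2 ok
(7,7)# 1/1 ok
All meet the threshold, so the configuration is stable.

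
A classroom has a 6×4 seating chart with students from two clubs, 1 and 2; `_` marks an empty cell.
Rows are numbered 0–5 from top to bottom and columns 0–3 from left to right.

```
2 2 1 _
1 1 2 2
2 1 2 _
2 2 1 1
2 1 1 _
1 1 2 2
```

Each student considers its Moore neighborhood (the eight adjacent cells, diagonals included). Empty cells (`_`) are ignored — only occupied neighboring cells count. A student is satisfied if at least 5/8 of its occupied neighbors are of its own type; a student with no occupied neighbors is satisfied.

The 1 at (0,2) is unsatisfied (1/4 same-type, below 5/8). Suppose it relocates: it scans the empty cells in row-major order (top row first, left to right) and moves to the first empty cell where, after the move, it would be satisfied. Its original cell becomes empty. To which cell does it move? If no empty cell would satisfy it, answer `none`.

Vacating (0,2). Empty cells in order:
  (0,3): 0/2 same-type → still unsatisfied.
  (2,3): 2/5 same-type → still unsatisfied.
  (4,3): 3/5 same-type → still unsatisfied.

none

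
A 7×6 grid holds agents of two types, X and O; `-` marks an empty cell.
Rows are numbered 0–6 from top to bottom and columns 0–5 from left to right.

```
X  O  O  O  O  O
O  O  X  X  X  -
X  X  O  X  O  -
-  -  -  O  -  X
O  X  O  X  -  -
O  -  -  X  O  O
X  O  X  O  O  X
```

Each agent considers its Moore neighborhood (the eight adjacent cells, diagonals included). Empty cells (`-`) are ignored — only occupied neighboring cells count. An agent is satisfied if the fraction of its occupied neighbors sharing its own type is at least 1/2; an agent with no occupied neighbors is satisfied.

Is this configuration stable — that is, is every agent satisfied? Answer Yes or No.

No

(0,0)X 0/3 not
(0,1)O 3/5 satisfied
(0,2)O 3/5 satisfied
(0,3)O 2/5 not
(0,4)O 2/4 satisfied
(0,5)O 1/2 satisfied
(1,0)O 2/5 not
(1,1)O 4/8 satisfied
(1,2)X 3/8 not
(1,3)X 3/8 not
(1,4)X 2/6 not
(2,0)X 1/3 not
(2,1)X 2/5 not
(2,2)O 2/6 not
(2,3)X 3/6 satisfied
(2,4)O 1/5 not
(3,3)O 3/5 satisfied
(3,5)X 0/1 not
(4,0)O 1/2 satisfied
(4,1)X 0/3 not
(4,2)O 1/4 not
(4,3)X 1/4 not
(5,0)O 2/4 satisfied
(5,3)X 2/6 not
(5,4)O 3/6 satisfied
(5,5)O 2/3 satisfied
(6,0)X 0/2 not
(6,1)O 1/3 not
(6,2)X 1/3 not
(6,3)O 2/4 satisfied
(6,4)O 3/5 satisfied
(6,5)X 0/3 not
For instance (0,0) has only 0/3 same-type neighbors, below 1/2.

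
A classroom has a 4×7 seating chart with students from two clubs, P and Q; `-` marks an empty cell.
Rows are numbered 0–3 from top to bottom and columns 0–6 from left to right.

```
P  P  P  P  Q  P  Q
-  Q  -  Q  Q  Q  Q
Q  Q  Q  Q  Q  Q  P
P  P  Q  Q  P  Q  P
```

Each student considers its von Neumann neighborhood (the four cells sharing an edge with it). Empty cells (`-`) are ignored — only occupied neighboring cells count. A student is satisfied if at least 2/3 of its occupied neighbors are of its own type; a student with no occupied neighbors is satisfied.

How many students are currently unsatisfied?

Row 0: (0,0)P 1/1 satisfied · (0,1)P 2/3 satisfied · (0,2)P 2/2 satisfied · (0,3)P 1/3 not · (0,4)Q 1/3 not · (0,5)P 0/3 not · (0,6)Q 1/2 not
Row 1: (1,1)Q 1/2 not · (1,3)Q 2/3 satisfied · (1,4)Q 4/4 satisfied · (1,5)Q 3/4 satisfied · (1,6)Q 2/3 satisfied
Row 2: (2,0)Q 1/2 not · (2,1)Q 3/4 satisfied · (2,2)Q 3/3 satisfied · (2,3)Q 4/4 satisfied · (2,4)Q 3/4 satisfied · (2,5)Q 3/4 satisfied · (2,6)P 1/3 not
Row 3: (3,0)P 1/2 not · (3,1)P 1/3 not · (3,2)Q 2/3 satisfied · (3,3)Q 2/3 satisfied · (3,4)P 0/3 not · (3,5)Q 1/3 not · (3,6)P 1/2 not
Unsatisfied: (0,3), (0,4), (0,5), (0,6), (1,1), (2,0), (2,6), (3,0), (3,1), (3,4), (3,5), (3,6) — 12 in total.

12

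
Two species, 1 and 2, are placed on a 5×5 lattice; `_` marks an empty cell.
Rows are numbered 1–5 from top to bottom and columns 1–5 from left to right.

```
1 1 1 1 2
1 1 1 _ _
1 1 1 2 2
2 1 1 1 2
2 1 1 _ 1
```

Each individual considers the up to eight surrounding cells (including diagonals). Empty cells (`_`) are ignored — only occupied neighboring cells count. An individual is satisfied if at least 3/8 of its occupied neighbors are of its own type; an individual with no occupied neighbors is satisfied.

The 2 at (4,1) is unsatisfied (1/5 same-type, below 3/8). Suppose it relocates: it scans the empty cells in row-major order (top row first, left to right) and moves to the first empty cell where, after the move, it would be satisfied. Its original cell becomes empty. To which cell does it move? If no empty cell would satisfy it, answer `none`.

(2,4)

Vacating (4,1). Empty cells in order:
  (2,4): 3/7 same-type → satisfied — stop here.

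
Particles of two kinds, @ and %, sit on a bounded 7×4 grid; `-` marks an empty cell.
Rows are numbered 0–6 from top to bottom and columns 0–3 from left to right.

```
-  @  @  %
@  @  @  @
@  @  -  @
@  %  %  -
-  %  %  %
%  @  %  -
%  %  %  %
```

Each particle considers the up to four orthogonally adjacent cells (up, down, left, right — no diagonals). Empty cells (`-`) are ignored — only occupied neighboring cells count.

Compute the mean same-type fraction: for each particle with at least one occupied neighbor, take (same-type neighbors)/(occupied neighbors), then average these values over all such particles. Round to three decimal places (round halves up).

0.761

Row 0: (0,1)@ 2/2 · (0,2)@ 2/3 · (0,3)% 0/2
Row 1: (1,0)@ 2/2 · (1,1)@ 4/4 · (1,2)@ 3/3 · (1,3)@ 2/3
Row 2: (2,0)@ 3/3 · (2,1)@ 2/3 · (2,3)@ 1/1
Row 3: (3,0)@ 1/2 · (3,1)% 2/4 · (3,2)% 2/2
Row 4: (4,1)% 2/3 · (4,2)% 4/4 · (4,3)% 1/1
Row 5: (5,0)% 1/2 · (5,1)@ 0/4 · (5,2)% 2/3
Row 6: (6,0)% 2/2 · (6,1)% 2/3 · (6,2)% 3/3 · (6,3)% 1/1
Sum over 23 particles: 2/2 + 2/3 + 0/2 + 2/2 + 4/4 + 3/3 + 2/3 + 3/3 + 2/3 + 1/1 + 1/2 + 2/4 + 2/2 + 2/3 + 4/4 + 1/1 + 1/2 + 0/4 + 2/3 + 2/2 + 2/3 + 3/3 + 1/1 = 35/2; mean = 35/2 ÷ 23 = 35/46 = 0.760869… → 0.761.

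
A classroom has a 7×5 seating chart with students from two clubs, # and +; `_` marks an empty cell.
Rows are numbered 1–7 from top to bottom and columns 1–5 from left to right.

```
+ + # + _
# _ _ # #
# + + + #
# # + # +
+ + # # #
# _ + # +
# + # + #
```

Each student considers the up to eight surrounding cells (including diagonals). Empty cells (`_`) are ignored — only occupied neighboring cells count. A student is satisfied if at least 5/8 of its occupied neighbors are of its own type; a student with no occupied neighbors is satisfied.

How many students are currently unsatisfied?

(1,1)+ 1/2 ✗
(1,2)+ 1/3 ✗
(1,3)# 1/3 ✗
(1,4)+ 0/3 ✗
(2,1)# 1/4 ✗
(2,4)# 3/6 ✗
(2,5)# 2/4 ✗
(3,1)# 3/4 ✓
(3,2)+ 2/6 ✗
(3,3)+ 3/6 ✗
(3,4)+ 3/7 ✗
(3,5)# 3/5 ✗
(4,1)# 2/5 ✗
(4,2)# 3/8 ✗
(4,3)+ 4/8 ✗
(4,4)# 4/8 ✗
(4,5)+ 1/5 ✗
(5,1)+ 1/4 ✗
(5,2)+ 3/7 ✗
(5,3)# 4/7 ✗
(5,4)# 4/8 ✗
(5,5)# 3/5 ✗
(6,1)# 1/4 ✗
(6,3)+ 3/7 ✗
(6,4)# 5/8 ✓
(6,5)+ 1/5 ✗
(7,1)# 1/2 ✗
(7,2)+ 1/4 ✗
(7,3)# 1/4 ✗
(7,4)+ 2/5 ✗
(7,5)# 1/3 ✗
Unsatisfied: (1,1), (1,2), (1,3), (1,4), (2,1), (2,4), (2,5), (3,2), (3,3), (3,4), (3,5), (4,1), (4,2), (4,3), (4,4), (4,5), (5,1), (5,2), (5,3), (5,4), (5,5), (6,1), (6,3), (6,5), (7,1), (7,2), (7,3), (7,4), (7,5) — 29 in total.

29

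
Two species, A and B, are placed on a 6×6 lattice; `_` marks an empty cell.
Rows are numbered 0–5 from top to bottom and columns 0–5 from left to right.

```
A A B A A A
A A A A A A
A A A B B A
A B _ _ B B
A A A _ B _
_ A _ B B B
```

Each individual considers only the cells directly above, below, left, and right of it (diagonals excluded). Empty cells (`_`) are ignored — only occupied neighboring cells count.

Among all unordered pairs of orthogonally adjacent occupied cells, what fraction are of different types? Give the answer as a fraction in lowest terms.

Scan each occupied cell's neighbors to the right and below so each pair is counted once.
From row 0: 3 unlike of 11 pairs (running 3/11).
From row 1: 2 unlike of 11 pairs (running 5/22).
From row 2: 4 unlike of 9 pairs (running 9/31).
From row 3: 2 unlike of 5 pairs (running 11/36).
From row 4: 0 unlike of 4 pairs (running 11/40).
From row 5: 0 unlike of 2 pairs (running 11/42).
Total adjacent occupied pairs: 42; unlike-type pairs: 11.
11/42 is already in lowest terms.

11/42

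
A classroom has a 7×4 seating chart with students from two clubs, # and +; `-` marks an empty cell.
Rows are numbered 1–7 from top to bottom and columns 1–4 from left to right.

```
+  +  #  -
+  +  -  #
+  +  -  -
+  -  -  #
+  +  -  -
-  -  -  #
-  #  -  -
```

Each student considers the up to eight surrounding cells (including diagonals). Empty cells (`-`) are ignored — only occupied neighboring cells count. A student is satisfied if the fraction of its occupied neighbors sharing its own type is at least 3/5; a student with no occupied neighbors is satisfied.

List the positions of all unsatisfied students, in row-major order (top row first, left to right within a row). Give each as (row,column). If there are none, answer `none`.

(1,1)+ 3/3 satisfied
(1,2)+ 3/4 satisfied
(1,3)# 1/3 not
(2,1)+ 5/5 satisfied
(2,2)+ 5/6 satisfied
(2,4)# 1/1 satisfied
(3,1)+ 4/4 satisfied
(3,2)+ 4/4 satisfied
(4,1)+ 4/4 satisfied
(4,4)# 0/0 satisfied
(5,1)+ 2/2 satisfied
(5,2)+ 2/2 satisfied
(6,4)# 0/0 satisfied
(7,2)# 0/0 satisfied

(1,3)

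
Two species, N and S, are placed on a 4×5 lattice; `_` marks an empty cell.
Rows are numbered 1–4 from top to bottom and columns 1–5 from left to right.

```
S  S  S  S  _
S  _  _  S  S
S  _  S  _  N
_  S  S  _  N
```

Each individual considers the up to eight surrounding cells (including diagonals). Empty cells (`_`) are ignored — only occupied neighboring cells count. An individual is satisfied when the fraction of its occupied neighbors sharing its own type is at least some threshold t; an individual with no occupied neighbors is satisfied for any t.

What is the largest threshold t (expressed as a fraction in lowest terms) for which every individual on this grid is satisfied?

(1,1)S 2/2
(1,2)S 3/3
(1,3)S 3/3
(1,4)S 3/3
(2,1)S 3/3
(2,4)S 4/5
(2,5)S 2/3
(3,1)S 2/2
(3,3)S 3/3
(3,5)N 1/3
(4,2)S 3/3
(4,3)S 2/2
(4,5)N 1/1
The smallest same-type fraction is 1/3 at (3,5), which reduces to 1/3. Any threshold above that leaves this individual unsatisfied.

1/3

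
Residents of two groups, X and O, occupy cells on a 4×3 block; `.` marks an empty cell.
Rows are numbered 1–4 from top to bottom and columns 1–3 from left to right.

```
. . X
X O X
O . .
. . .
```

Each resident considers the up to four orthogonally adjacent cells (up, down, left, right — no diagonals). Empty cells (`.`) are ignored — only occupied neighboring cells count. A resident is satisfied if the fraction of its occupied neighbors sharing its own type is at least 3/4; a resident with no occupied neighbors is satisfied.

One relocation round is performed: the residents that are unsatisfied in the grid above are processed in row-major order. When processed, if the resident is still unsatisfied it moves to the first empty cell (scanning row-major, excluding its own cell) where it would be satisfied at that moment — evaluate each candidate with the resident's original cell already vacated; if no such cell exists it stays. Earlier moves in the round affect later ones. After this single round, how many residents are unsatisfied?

0

Initially unsatisfied (in order): (2,1), (2,2), (2,3), (3,1).
  (2,1) → (1,1).
  (2,2) → (3,2).
  (2,3): now satisfied by earlier moves; stays.
  (3,1): now satisfied by earlier moves; stays.
Resulting grid:
X . X
. . X
O O .
. . .
All satisfied now.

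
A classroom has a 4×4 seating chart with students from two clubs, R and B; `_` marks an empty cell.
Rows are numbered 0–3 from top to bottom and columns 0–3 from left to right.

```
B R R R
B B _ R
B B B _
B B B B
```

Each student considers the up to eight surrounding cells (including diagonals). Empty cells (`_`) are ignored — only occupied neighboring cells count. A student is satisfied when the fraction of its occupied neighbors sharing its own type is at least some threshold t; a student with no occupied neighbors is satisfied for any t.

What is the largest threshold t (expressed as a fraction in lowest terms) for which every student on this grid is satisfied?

Row 0: (0,0)B 2/3 · (0,1)R 1/4 · (0,2)R 3/4 · (0,3)R 2/2
Row 1: (1,0)B 4/5 · (1,1)B 5/7 · (1,3)R 2/3
Row 2: (2,0)B 5/5 · (2,1)B 7/7 · (2,2)B 5/6
Row 3: (3,0)B 3/3 · (3,1)B 5/5 · (3,2)B 4/4 · (3,3)B 2/2
The smallest same-type fraction is 1/4 at (0,1), which reduces to 1/4. Any threshold above that leaves this student unsatisfied.

1/4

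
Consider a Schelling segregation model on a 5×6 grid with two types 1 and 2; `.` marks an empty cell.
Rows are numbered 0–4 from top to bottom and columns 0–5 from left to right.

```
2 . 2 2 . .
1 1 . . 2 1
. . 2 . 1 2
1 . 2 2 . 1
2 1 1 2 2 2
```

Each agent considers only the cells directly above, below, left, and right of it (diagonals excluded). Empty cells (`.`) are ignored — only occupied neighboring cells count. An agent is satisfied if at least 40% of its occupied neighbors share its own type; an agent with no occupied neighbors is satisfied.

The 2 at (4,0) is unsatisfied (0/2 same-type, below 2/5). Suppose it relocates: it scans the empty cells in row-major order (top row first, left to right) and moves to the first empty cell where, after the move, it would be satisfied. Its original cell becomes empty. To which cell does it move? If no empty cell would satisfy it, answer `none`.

Vacating (4,0). Empty cells in order:
  (0,1): 2/3 same-type → satisfied — stop here.

(0,1)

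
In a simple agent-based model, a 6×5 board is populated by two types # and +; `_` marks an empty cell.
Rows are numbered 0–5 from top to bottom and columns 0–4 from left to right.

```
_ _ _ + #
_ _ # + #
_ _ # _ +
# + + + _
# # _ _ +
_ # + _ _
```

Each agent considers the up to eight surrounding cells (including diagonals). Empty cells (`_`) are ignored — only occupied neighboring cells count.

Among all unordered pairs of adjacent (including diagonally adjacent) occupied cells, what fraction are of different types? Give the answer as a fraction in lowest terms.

Scan each occupied cell's neighbors to the right and below (and the two forward diagonals) so each pair is counted once.
Row 0: +(0,3)–#(0,4)≠ +(0,3)–+(1,3)= +(0,3)–#(1,4)≠ +(0,3)–#(1,2)≠ #(0,4)–#(1,4)= #(0,4)–+(1,3)≠  → 4/6 unlike.
Row 1: #(1,2)–+(1,3)≠ #(1,2)–#(2,2)= +(1,3)–#(1,4)≠ +(1,3)–+(2,4)= +(1,3)–#(2,2)≠ #(1,4)–+(2,4)≠  → 4/6 unlike.
Row 2: #(2,2)–+(3,2)≠ #(2,2)–+(3,3)≠ #(2,2)–+(3,1)≠ +(2,4)–+(3,3)=  → 3/4 unlike.
Row 3: #(3,0)–+(3,1)≠ #(3,0)–#(4,0)= #(3,0)–#(4,1)= +(3,1)–+(3,2)= +(3,1)–#(4,1)≠ +(3,1)–#(4,0)≠ +(3,2)–+(3,3)= +(3,2)–#(4,1)≠ +(3,3)–+(4,4)=  → 4/9 unlike.
Row 4: #(4,0)–#(4,1)= #(4,0)–#(5,1)= #(4,1)–#(5,1)= #(4,1)–+(5,2)≠  → 1/4 unlike.
Row 5: #(5,1)–+(5,2)≠  → 1/1 unlike.
Total adjacent occupied pairs: 30; unlike-type pairs: 17.
17/30 is already in lowest terms.

17/30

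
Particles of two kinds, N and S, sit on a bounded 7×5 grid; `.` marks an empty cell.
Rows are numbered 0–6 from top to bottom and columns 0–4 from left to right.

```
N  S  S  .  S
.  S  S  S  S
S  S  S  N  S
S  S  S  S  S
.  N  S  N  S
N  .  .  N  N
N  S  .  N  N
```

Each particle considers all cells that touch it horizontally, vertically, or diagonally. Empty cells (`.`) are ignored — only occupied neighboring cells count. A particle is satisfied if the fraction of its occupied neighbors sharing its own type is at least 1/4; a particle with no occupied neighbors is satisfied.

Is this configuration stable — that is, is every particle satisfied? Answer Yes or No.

No

(0,0)N 0/2 not
(0,1)S 3/4 satisfied
(0,2)S 4/4 satisfied
(0,4)S 2/2 satisfied
(1,1)S 6/7 satisfied
(1,2)S 6/7 satisfied
(1,3)S 6/7 satisfied
(1,4)S 3/4 satisfied
(2,0)S 4/4 satisfied
(2,1)S 7/7 satisfied
(2,2)S 7/8 satisfied
(2,3)N 0/8 not
(2,4)S 4/5 satisfied
(3,0)S 3/4 satisfied
(3,1)S 6/7 satisfied
(3,2)S 5/8 satisfied
(3,3)S 6/8 satisfied
(3,4)S 3/5 satisfied
(4,1)N 1/5 not
(4,2)S 3/6 satisfied
(4,3)N 2/7 satisfied
(4,4)S 2/5 satisfied
(5,0)N 2/3 satisfied
(5,3)N 4/6 satisfied
(5,4)N 4/5 satisfied
(6,0)N 1/2 satisfied
(6,1)S 0/2 not
(6,3)N 3/3 satisfied
(6,4)N 3/3 satisfied
For instance (0,0) has only 0/2 same-type neighbors, below 1/4.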